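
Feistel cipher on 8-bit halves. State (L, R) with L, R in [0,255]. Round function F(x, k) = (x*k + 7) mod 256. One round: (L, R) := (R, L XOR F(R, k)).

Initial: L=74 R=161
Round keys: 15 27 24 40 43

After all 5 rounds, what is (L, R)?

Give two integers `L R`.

Round 1 (k=15): L=161 R=60
Round 2 (k=27): L=60 R=250
Round 3 (k=24): L=250 R=75
Round 4 (k=40): L=75 R=69
Round 5 (k=43): L=69 R=213

Answer: 69 213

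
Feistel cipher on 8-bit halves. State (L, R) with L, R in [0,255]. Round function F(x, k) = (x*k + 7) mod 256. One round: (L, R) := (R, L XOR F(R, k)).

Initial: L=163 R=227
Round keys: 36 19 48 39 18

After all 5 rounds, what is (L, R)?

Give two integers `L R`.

Answer: 28 104

Derivation:
Round 1 (k=36): L=227 R=80
Round 2 (k=19): L=80 R=20
Round 3 (k=48): L=20 R=151
Round 4 (k=39): L=151 R=28
Round 5 (k=18): L=28 R=104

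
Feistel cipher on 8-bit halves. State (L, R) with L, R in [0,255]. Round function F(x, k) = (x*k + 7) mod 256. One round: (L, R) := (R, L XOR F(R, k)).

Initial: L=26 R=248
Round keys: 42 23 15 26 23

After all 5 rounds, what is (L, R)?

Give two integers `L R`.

Answer: 205 226

Derivation:
Round 1 (k=42): L=248 R=173
Round 2 (k=23): L=173 R=106
Round 3 (k=15): L=106 R=144
Round 4 (k=26): L=144 R=205
Round 5 (k=23): L=205 R=226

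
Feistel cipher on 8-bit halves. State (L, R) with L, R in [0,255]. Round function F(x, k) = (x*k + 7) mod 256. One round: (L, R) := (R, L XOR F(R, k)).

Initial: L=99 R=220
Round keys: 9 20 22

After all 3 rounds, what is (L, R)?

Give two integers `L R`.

Round 1 (k=9): L=220 R=160
Round 2 (k=20): L=160 R=91
Round 3 (k=22): L=91 R=121

Answer: 91 121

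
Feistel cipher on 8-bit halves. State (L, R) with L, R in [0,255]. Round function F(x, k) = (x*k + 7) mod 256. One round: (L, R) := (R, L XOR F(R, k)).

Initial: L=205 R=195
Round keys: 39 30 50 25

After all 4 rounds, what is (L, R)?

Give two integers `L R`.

Round 1 (k=39): L=195 R=113
Round 2 (k=30): L=113 R=134
Round 3 (k=50): L=134 R=66
Round 4 (k=25): L=66 R=255

Answer: 66 255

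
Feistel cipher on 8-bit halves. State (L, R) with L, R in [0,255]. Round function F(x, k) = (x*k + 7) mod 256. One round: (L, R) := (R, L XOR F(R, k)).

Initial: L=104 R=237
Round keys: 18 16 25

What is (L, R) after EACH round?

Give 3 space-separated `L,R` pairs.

Answer: 237,217 217,122 122,40

Derivation:
Round 1 (k=18): L=237 R=217
Round 2 (k=16): L=217 R=122
Round 3 (k=25): L=122 R=40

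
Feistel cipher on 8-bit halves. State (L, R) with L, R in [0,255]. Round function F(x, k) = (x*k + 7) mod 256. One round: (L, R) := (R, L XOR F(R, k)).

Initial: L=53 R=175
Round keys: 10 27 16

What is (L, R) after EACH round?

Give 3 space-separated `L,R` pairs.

Answer: 175,232 232,208 208,239

Derivation:
Round 1 (k=10): L=175 R=232
Round 2 (k=27): L=232 R=208
Round 3 (k=16): L=208 R=239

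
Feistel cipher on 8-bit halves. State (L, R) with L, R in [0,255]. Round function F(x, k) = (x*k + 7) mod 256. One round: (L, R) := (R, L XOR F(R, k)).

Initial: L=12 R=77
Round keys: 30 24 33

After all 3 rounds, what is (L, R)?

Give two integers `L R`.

Round 1 (k=30): L=77 R=1
Round 2 (k=24): L=1 R=82
Round 3 (k=33): L=82 R=152

Answer: 82 152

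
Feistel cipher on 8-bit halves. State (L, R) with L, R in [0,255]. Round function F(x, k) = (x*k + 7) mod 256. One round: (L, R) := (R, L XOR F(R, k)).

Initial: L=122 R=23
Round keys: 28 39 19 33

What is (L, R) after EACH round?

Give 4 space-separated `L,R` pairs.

Round 1 (k=28): L=23 R=241
Round 2 (k=39): L=241 R=169
Round 3 (k=19): L=169 R=99
Round 4 (k=33): L=99 R=99

Answer: 23,241 241,169 169,99 99,99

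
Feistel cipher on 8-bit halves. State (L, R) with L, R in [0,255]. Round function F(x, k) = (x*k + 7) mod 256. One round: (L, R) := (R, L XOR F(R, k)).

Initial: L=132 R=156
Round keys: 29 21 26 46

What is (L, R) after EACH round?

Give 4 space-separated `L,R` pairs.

Answer: 156,55 55,22 22,116 116,201

Derivation:
Round 1 (k=29): L=156 R=55
Round 2 (k=21): L=55 R=22
Round 3 (k=26): L=22 R=116
Round 4 (k=46): L=116 R=201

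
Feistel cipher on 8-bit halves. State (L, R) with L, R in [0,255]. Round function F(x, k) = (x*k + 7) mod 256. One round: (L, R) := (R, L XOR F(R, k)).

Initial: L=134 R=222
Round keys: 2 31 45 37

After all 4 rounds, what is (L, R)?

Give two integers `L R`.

Answer: 86 201

Derivation:
Round 1 (k=2): L=222 R=69
Round 2 (k=31): L=69 R=188
Round 3 (k=45): L=188 R=86
Round 4 (k=37): L=86 R=201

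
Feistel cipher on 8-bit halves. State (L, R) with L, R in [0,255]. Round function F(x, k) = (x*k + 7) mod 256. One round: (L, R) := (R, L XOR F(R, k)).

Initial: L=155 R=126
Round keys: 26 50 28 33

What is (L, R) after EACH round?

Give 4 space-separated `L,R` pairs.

Round 1 (k=26): L=126 R=72
Round 2 (k=50): L=72 R=105
Round 3 (k=28): L=105 R=203
Round 4 (k=33): L=203 R=91

Answer: 126,72 72,105 105,203 203,91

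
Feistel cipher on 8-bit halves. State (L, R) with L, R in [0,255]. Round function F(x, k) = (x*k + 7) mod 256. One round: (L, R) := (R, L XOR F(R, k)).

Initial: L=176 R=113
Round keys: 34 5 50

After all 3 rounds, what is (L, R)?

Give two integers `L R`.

Round 1 (k=34): L=113 R=185
Round 2 (k=5): L=185 R=213
Round 3 (k=50): L=213 R=24

Answer: 213 24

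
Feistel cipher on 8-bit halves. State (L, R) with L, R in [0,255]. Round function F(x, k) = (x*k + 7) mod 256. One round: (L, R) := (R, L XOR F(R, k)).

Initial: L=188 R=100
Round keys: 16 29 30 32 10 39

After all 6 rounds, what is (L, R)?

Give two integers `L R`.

Round 1 (k=16): L=100 R=251
Round 2 (k=29): L=251 R=18
Round 3 (k=30): L=18 R=216
Round 4 (k=32): L=216 R=21
Round 5 (k=10): L=21 R=1
Round 6 (k=39): L=1 R=59

Answer: 1 59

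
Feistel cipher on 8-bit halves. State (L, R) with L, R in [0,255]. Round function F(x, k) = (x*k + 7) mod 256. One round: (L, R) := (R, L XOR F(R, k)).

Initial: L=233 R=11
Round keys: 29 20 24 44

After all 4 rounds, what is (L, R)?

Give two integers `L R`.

Round 1 (k=29): L=11 R=175
Round 2 (k=20): L=175 R=184
Round 3 (k=24): L=184 R=232
Round 4 (k=44): L=232 R=95

Answer: 232 95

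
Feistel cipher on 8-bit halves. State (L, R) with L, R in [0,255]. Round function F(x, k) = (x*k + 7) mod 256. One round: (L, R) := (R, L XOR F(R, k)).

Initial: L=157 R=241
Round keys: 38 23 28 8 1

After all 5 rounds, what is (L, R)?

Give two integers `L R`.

Answer: 57 191

Derivation:
Round 1 (k=38): L=241 R=80
Round 2 (k=23): L=80 R=198
Round 3 (k=28): L=198 R=255
Round 4 (k=8): L=255 R=57
Round 5 (k=1): L=57 R=191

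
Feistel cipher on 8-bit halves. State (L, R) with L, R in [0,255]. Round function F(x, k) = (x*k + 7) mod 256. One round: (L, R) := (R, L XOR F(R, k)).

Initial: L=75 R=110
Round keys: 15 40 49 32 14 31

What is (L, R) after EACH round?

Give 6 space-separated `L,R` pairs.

Answer: 110,50 50,185 185,66 66,254 254,169 169,128

Derivation:
Round 1 (k=15): L=110 R=50
Round 2 (k=40): L=50 R=185
Round 3 (k=49): L=185 R=66
Round 4 (k=32): L=66 R=254
Round 5 (k=14): L=254 R=169
Round 6 (k=31): L=169 R=128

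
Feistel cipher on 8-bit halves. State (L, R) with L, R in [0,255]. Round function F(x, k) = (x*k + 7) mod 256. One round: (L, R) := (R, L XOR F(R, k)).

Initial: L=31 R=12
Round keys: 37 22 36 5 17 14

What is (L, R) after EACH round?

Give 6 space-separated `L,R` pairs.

Answer: 12,220 220,227 227,47 47,17 17,7 7,120

Derivation:
Round 1 (k=37): L=12 R=220
Round 2 (k=22): L=220 R=227
Round 3 (k=36): L=227 R=47
Round 4 (k=5): L=47 R=17
Round 5 (k=17): L=17 R=7
Round 6 (k=14): L=7 R=120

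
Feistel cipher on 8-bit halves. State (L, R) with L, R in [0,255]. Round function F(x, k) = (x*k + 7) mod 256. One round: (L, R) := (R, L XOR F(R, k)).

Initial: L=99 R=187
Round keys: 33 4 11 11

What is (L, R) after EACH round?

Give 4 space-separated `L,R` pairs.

Round 1 (k=33): L=187 R=65
Round 2 (k=4): L=65 R=176
Round 3 (k=11): L=176 R=214
Round 4 (k=11): L=214 R=137

Answer: 187,65 65,176 176,214 214,137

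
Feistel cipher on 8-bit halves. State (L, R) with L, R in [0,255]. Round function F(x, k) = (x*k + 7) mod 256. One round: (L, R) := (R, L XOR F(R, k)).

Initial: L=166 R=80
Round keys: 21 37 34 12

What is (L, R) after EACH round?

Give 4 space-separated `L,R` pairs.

Round 1 (k=21): L=80 R=49
Round 2 (k=37): L=49 R=76
Round 3 (k=34): L=76 R=46
Round 4 (k=12): L=46 R=99

Answer: 80,49 49,76 76,46 46,99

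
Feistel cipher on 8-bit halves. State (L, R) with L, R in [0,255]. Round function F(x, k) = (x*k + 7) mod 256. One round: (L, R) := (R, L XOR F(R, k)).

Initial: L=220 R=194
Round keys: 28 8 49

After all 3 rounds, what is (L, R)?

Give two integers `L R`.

Round 1 (k=28): L=194 R=227
Round 2 (k=8): L=227 R=221
Round 3 (k=49): L=221 R=183

Answer: 221 183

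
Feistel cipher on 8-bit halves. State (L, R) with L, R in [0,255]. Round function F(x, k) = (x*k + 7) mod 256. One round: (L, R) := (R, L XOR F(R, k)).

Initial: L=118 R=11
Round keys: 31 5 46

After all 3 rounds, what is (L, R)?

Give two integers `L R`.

Round 1 (k=31): L=11 R=42
Round 2 (k=5): L=42 R=210
Round 3 (k=46): L=210 R=233

Answer: 210 233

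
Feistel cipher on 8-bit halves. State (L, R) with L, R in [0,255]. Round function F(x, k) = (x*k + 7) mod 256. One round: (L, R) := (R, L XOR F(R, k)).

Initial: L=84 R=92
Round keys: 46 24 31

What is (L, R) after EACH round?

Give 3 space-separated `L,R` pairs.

Round 1 (k=46): L=92 R=219
Round 2 (k=24): L=219 R=211
Round 3 (k=31): L=211 R=79

Answer: 92,219 219,211 211,79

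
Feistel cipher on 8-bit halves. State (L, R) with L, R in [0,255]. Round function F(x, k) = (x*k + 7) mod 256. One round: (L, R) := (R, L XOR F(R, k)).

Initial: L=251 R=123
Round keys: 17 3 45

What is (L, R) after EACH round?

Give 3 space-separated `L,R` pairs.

Answer: 123,201 201,25 25,165

Derivation:
Round 1 (k=17): L=123 R=201
Round 2 (k=3): L=201 R=25
Round 3 (k=45): L=25 R=165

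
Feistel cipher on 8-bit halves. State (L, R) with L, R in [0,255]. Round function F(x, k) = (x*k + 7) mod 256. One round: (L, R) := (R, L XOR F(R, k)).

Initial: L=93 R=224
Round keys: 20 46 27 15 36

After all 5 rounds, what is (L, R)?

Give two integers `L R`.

Round 1 (k=20): L=224 R=218
Round 2 (k=46): L=218 R=211
Round 3 (k=27): L=211 R=146
Round 4 (k=15): L=146 R=70
Round 5 (k=36): L=70 R=77

Answer: 70 77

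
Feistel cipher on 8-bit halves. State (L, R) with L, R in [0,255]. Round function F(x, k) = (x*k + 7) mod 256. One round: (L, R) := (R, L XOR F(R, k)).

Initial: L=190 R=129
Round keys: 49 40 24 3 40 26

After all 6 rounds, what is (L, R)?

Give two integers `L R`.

Answer: 246 79

Derivation:
Round 1 (k=49): L=129 R=6
Round 2 (k=40): L=6 R=118
Round 3 (k=24): L=118 R=17
Round 4 (k=3): L=17 R=76
Round 5 (k=40): L=76 R=246
Round 6 (k=26): L=246 R=79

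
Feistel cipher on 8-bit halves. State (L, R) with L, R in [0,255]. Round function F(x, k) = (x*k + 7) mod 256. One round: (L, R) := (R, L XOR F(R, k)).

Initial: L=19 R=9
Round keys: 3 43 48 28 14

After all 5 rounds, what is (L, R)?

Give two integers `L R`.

Round 1 (k=3): L=9 R=49
Round 2 (k=43): L=49 R=75
Round 3 (k=48): L=75 R=38
Round 4 (k=28): L=38 R=100
Round 5 (k=14): L=100 R=89

Answer: 100 89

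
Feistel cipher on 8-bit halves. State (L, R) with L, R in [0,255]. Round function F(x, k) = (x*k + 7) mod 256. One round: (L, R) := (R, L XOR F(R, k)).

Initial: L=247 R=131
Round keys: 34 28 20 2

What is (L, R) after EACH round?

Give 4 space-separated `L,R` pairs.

Round 1 (k=34): L=131 R=154
Round 2 (k=28): L=154 R=92
Round 3 (k=20): L=92 R=173
Round 4 (k=2): L=173 R=61

Answer: 131,154 154,92 92,173 173,61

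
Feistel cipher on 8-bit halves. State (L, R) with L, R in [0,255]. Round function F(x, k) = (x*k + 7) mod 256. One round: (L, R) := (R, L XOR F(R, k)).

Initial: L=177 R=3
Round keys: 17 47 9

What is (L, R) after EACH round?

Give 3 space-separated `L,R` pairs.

Round 1 (k=17): L=3 R=139
Round 2 (k=47): L=139 R=143
Round 3 (k=9): L=143 R=133

Answer: 3,139 139,143 143,133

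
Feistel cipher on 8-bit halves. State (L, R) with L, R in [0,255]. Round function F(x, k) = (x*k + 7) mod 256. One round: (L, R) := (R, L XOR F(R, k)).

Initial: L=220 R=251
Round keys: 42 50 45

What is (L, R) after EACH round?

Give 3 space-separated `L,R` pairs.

Round 1 (k=42): L=251 R=233
Round 2 (k=50): L=233 R=114
Round 3 (k=45): L=114 R=248

Answer: 251,233 233,114 114,248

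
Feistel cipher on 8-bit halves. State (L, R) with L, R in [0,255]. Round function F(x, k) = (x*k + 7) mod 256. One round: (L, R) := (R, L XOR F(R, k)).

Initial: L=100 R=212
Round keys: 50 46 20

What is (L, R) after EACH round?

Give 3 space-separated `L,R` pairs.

Answer: 212,11 11,213 213,160

Derivation:
Round 1 (k=50): L=212 R=11
Round 2 (k=46): L=11 R=213
Round 3 (k=20): L=213 R=160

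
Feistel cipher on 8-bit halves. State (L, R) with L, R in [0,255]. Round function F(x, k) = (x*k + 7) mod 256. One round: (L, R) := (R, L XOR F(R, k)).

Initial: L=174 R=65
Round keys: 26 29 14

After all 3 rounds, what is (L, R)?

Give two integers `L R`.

Round 1 (k=26): L=65 R=15
Round 2 (k=29): L=15 R=251
Round 3 (k=14): L=251 R=206

Answer: 251 206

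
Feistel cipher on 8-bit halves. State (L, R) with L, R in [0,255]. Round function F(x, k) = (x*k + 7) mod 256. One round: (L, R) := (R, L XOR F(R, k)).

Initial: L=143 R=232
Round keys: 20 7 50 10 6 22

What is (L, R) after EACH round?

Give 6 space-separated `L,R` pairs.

Answer: 232,168 168,119 119,237 237,62 62,150 150,213

Derivation:
Round 1 (k=20): L=232 R=168
Round 2 (k=7): L=168 R=119
Round 3 (k=50): L=119 R=237
Round 4 (k=10): L=237 R=62
Round 5 (k=6): L=62 R=150
Round 6 (k=22): L=150 R=213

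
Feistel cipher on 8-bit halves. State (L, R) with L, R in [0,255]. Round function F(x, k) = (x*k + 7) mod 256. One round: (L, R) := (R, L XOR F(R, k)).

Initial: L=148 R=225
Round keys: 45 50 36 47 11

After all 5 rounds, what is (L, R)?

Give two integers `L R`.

Round 1 (k=45): L=225 R=0
Round 2 (k=50): L=0 R=230
Round 3 (k=36): L=230 R=95
Round 4 (k=47): L=95 R=158
Round 5 (k=11): L=158 R=142

Answer: 158 142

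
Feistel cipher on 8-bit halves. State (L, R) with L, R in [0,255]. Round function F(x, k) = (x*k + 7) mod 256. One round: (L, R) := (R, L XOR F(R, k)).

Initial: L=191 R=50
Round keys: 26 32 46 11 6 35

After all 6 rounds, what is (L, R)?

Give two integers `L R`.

Answer: 40 0

Derivation:
Round 1 (k=26): L=50 R=164
Round 2 (k=32): L=164 R=181
Round 3 (k=46): L=181 R=41
Round 4 (k=11): L=41 R=127
Round 5 (k=6): L=127 R=40
Round 6 (k=35): L=40 R=0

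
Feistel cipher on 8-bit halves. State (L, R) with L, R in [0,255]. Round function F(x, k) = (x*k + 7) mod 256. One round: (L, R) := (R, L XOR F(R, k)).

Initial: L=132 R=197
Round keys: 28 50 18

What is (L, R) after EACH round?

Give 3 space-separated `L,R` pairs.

Round 1 (k=28): L=197 R=23
Round 2 (k=50): L=23 R=64
Round 3 (k=18): L=64 R=144

Answer: 197,23 23,64 64,144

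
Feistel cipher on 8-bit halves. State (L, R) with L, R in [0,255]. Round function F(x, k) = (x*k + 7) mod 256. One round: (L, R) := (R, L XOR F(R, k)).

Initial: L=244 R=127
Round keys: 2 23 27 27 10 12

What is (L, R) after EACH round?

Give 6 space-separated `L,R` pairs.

Round 1 (k=2): L=127 R=241
Round 2 (k=23): L=241 R=209
Round 3 (k=27): L=209 R=227
Round 4 (k=27): L=227 R=41
Round 5 (k=10): L=41 R=66
Round 6 (k=12): L=66 R=54

Answer: 127,241 241,209 209,227 227,41 41,66 66,54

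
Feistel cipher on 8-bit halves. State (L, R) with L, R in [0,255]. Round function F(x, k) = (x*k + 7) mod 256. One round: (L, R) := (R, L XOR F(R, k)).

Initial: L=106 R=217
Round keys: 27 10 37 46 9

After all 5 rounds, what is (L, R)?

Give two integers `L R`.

Answer: 227 159

Derivation:
Round 1 (k=27): L=217 R=128
Round 2 (k=10): L=128 R=222
Round 3 (k=37): L=222 R=157
Round 4 (k=46): L=157 R=227
Round 5 (k=9): L=227 R=159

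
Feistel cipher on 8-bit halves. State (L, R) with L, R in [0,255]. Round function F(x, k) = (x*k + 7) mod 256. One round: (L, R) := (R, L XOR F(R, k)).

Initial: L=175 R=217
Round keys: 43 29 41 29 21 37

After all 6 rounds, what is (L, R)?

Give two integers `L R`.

Round 1 (k=43): L=217 R=213
Round 2 (k=29): L=213 R=241
Round 3 (k=41): L=241 R=117
Round 4 (k=29): L=117 R=185
Round 5 (k=21): L=185 R=65
Round 6 (k=37): L=65 R=213

Answer: 65 213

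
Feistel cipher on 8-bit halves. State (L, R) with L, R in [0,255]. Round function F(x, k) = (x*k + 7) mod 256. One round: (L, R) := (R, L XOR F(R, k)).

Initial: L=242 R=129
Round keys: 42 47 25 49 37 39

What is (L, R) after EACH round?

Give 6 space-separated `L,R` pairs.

Round 1 (k=42): L=129 R=195
Round 2 (k=47): L=195 R=85
Round 3 (k=25): L=85 R=151
Round 4 (k=49): L=151 R=187
Round 5 (k=37): L=187 R=153
Round 6 (k=39): L=153 R=237

Answer: 129,195 195,85 85,151 151,187 187,153 153,237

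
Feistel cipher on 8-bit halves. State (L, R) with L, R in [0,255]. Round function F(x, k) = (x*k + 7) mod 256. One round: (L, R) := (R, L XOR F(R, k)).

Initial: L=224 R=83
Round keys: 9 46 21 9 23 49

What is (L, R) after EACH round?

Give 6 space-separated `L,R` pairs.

Answer: 83,18 18,16 16,69 69,100 100,70 70,9

Derivation:
Round 1 (k=9): L=83 R=18
Round 2 (k=46): L=18 R=16
Round 3 (k=21): L=16 R=69
Round 4 (k=9): L=69 R=100
Round 5 (k=23): L=100 R=70
Round 6 (k=49): L=70 R=9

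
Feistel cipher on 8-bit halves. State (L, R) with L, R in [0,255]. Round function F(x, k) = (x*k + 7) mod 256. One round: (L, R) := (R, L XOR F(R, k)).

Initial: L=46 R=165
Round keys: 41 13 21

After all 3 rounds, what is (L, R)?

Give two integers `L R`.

Answer: 60 169

Derivation:
Round 1 (k=41): L=165 R=90
Round 2 (k=13): L=90 R=60
Round 3 (k=21): L=60 R=169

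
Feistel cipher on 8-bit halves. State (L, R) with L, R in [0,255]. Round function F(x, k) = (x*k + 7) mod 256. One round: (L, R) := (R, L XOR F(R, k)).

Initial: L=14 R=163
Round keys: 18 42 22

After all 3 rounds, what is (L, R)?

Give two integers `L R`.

Round 1 (k=18): L=163 R=115
Round 2 (k=42): L=115 R=70
Round 3 (k=22): L=70 R=120

Answer: 70 120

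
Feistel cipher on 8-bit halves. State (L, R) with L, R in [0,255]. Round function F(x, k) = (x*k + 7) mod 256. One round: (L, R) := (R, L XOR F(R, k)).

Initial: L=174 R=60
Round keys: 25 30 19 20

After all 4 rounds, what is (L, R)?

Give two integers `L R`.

Answer: 231 34

Derivation:
Round 1 (k=25): L=60 R=77
Round 2 (k=30): L=77 R=49
Round 3 (k=19): L=49 R=231
Round 4 (k=20): L=231 R=34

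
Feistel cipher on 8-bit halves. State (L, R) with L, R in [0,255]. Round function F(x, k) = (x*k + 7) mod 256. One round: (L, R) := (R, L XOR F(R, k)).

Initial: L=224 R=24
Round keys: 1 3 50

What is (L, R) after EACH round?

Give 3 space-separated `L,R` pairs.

Answer: 24,255 255,28 28,128

Derivation:
Round 1 (k=1): L=24 R=255
Round 2 (k=3): L=255 R=28
Round 3 (k=50): L=28 R=128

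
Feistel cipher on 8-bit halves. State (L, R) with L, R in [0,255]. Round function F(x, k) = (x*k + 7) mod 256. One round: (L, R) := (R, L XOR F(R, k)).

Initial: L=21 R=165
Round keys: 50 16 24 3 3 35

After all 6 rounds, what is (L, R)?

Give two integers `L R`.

Answer: 30 243

Derivation:
Round 1 (k=50): L=165 R=84
Round 2 (k=16): L=84 R=226
Round 3 (k=24): L=226 R=99
Round 4 (k=3): L=99 R=210
Round 5 (k=3): L=210 R=30
Round 6 (k=35): L=30 R=243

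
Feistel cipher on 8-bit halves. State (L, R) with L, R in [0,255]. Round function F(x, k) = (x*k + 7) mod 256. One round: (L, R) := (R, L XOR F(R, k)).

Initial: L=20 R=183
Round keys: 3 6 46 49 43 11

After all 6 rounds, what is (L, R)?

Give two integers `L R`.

Round 1 (k=3): L=183 R=56
Round 2 (k=6): L=56 R=224
Round 3 (k=46): L=224 R=127
Round 4 (k=49): L=127 R=182
Round 5 (k=43): L=182 R=230
Round 6 (k=11): L=230 R=95

Answer: 230 95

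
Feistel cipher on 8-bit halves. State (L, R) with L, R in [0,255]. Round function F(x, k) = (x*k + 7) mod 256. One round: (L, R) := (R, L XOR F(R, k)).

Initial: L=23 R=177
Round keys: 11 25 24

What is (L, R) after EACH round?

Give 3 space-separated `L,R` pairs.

Answer: 177,181 181,5 5,202

Derivation:
Round 1 (k=11): L=177 R=181
Round 2 (k=25): L=181 R=5
Round 3 (k=24): L=5 R=202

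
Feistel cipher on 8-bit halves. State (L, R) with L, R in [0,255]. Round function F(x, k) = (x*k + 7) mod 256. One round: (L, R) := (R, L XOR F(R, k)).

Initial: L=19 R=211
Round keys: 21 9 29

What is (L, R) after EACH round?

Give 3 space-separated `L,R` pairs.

Answer: 211,69 69,167 167,183

Derivation:
Round 1 (k=21): L=211 R=69
Round 2 (k=9): L=69 R=167
Round 3 (k=29): L=167 R=183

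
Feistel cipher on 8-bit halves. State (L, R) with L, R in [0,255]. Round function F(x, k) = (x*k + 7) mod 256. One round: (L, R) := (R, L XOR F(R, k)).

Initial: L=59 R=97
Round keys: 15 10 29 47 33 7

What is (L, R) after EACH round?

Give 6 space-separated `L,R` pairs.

Answer: 97,141 141,232 232,194 194,77 77,54 54,204

Derivation:
Round 1 (k=15): L=97 R=141
Round 2 (k=10): L=141 R=232
Round 3 (k=29): L=232 R=194
Round 4 (k=47): L=194 R=77
Round 5 (k=33): L=77 R=54
Round 6 (k=7): L=54 R=204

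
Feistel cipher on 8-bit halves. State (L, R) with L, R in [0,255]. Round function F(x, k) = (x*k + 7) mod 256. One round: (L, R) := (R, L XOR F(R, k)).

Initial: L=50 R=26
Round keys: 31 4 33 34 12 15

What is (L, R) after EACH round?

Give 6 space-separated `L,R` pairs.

Round 1 (k=31): L=26 R=31
Round 2 (k=4): L=31 R=153
Round 3 (k=33): L=153 R=223
Round 4 (k=34): L=223 R=60
Round 5 (k=12): L=60 R=8
Round 6 (k=15): L=8 R=67

Answer: 26,31 31,153 153,223 223,60 60,8 8,67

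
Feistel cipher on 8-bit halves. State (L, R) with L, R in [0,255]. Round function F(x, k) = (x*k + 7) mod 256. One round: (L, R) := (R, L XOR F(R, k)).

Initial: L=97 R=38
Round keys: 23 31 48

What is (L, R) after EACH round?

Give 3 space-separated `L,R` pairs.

Round 1 (k=23): L=38 R=16
Round 2 (k=31): L=16 R=209
Round 3 (k=48): L=209 R=39

Answer: 38,16 16,209 209,39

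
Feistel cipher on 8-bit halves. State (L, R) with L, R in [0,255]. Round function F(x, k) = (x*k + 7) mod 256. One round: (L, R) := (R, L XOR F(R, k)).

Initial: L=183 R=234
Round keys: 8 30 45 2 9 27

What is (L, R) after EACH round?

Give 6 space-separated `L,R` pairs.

Round 1 (k=8): L=234 R=224
Round 2 (k=30): L=224 R=173
Round 3 (k=45): L=173 R=144
Round 4 (k=2): L=144 R=138
Round 5 (k=9): L=138 R=113
Round 6 (k=27): L=113 R=120

Answer: 234,224 224,173 173,144 144,138 138,113 113,120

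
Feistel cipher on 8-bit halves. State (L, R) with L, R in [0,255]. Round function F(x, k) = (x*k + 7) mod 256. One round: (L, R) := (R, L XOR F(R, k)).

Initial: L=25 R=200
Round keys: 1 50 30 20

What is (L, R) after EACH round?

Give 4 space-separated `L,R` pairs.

Round 1 (k=1): L=200 R=214
Round 2 (k=50): L=214 R=27
Round 3 (k=30): L=27 R=231
Round 4 (k=20): L=231 R=8

Answer: 200,214 214,27 27,231 231,8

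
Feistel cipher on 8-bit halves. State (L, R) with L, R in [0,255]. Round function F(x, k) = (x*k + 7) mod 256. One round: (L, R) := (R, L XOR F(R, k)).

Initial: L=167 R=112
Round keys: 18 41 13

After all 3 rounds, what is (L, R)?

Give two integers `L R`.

Answer: 55 146

Derivation:
Round 1 (k=18): L=112 R=64
Round 2 (k=41): L=64 R=55
Round 3 (k=13): L=55 R=146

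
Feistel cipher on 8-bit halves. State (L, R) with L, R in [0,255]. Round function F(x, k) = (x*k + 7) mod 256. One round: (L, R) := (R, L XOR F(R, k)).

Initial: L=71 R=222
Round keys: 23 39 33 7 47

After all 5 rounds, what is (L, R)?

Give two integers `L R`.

Round 1 (k=23): L=222 R=190
Round 2 (k=39): L=190 R=39
Round 3 (k=33): L=39 R=176
Round 4 (k=7): L=176 R=240
Round 5 (k=47): L=240 R=167

Answer: 240 167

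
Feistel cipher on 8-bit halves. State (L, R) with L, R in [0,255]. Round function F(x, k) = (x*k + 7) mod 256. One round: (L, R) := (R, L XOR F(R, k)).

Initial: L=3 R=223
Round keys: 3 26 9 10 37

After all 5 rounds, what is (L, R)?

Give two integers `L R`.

Answer: 17 226

Derivation:
Round 1 (k=3): L=223 R=167
Round 2 (k=26): L=167 R=34
Round 3 (k=9): L=34 R=158
Round 4 (k=10): L=158 R=17
Round 5 (k=37): L=17 R=226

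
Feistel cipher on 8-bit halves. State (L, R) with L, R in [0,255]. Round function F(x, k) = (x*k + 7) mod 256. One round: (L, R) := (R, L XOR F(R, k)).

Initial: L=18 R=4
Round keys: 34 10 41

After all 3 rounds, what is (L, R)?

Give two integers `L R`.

Answer: 45 161

Derivation:
Round 1 (k=34): L=4 R=157
Round 2 (k=10): L=157 R=45
Round 3 (k=41): L=45 R=161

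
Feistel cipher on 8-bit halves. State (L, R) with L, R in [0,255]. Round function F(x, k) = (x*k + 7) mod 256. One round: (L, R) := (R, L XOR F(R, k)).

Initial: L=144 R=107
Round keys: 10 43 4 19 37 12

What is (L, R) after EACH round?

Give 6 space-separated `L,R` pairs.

Answer: 107,165 165,213 213,254 254,52 52,117 117,183

Derivation:
Round 1 (k=10): L=107 R=165
Round 2 (k=43): L=165 R=213
Round 3 (k=4): L=213 R=254
Round 4 (k=19): L=254 R=52
Round 5 (k=37): L=52 R=117
Round 6 (k=12): L=117 R=183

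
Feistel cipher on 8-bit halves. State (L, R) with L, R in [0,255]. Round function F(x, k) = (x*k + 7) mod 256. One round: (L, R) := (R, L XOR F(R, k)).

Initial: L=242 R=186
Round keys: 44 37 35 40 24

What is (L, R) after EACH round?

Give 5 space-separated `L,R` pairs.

Round 1 (k=44): L=186 R=13
Round 2 (k=37): L=13 R=82
Round 3 (k=35): L=82 R=48
Round 4 (k=40): L=48 R=213
Round 5 (k=24): L=213 R=207

Answer: 186,13 13,82 82,48 48,213 213,207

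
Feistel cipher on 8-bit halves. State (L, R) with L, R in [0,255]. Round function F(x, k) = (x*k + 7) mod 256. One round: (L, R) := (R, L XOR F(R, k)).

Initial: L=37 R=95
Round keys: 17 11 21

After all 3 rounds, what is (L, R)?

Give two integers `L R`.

Round 1 (k=17): L=95 R=115
Round 2 (k=11): L=115 R=167
Round 3 (k=21): L=167 R=201

Answer: 167 201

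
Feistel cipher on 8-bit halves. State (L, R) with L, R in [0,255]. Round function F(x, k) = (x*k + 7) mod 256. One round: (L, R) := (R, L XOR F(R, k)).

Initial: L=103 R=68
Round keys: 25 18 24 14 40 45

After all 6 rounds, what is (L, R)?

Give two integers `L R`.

Round 1 (k=25): L=68 R=204
Round 2 (k=18): L=204 R=27
Round 3 (k=24): L=27 R=67
Round 4 (k=14): L=67 R=170
Round 5 (k=40): L=170 R=212
Round 6 (k=45): L=212 R=225

Answer: 212 225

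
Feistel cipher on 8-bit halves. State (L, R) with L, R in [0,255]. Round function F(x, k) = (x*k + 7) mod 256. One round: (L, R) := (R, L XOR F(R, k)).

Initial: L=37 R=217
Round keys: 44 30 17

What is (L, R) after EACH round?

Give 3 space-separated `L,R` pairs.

Answer: 217,118 118,2 2,95

Derivation:
Round 1 (k=44): L=217 R=118
Round 2 (k=30): L=118 R=2
Round 3 (k=17): L=2 R=95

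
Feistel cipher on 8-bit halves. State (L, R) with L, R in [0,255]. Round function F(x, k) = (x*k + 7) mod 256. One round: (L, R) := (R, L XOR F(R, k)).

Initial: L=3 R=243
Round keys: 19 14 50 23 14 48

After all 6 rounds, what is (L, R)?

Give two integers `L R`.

Answer: 197 26

Derivation:
Round 1 (k=19): L=243 R=19
Round 2 (k=14): L=19 R=226
Round 3 (k=50): L=226 R=56
Round 4 (k=23): L=56 R=237
Round 5 (k=14): L=237 R=197
Round 6 (k=48): L=197 R=26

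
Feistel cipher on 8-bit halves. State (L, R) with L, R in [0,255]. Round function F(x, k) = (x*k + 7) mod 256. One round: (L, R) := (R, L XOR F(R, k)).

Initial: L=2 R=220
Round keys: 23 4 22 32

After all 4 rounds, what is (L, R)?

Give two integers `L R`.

Answer: 136 240

Derivation:
Round 1 (k=23): L=220 R=201
Round 2 (k=4): L=201 R=247
Round 3 (k=22): L=247 R=136
Round 4 (k=32): L=136 R=240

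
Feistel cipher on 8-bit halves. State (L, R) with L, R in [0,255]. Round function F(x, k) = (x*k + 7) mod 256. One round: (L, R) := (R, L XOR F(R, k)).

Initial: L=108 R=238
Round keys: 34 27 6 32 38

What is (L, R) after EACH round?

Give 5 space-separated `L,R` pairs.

Answer: 238,207 207,50 50,252 252,181 181,25

Derivation:
Round 1 (k=34): L=238 R=207
Round 2 (k=27): L=207 R=50
Round 3 (k=6): L=50 R=252
Round 4 (k=32): L=252 R=181
Round 5 (k=38): L=181 R=25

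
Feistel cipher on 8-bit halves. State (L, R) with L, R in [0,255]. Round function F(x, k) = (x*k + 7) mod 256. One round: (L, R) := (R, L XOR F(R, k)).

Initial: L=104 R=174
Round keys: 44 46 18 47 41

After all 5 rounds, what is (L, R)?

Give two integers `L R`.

Answer: 66 91

Derivation:
Round 1 (k=44): L=174 R=135
Round 2 (k=46): L=135 R=231
Round 3 (k=18): L=231 R=194
Round 4 (k=47): L=194 R=66
Round 5 (k=41): L=66 R=91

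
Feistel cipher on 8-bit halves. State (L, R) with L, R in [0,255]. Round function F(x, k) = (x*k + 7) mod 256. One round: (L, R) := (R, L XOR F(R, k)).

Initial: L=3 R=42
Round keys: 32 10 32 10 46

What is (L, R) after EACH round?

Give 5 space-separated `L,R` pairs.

Answer: 42,68 68,133 133,227 227,96 96,164

Derivation:
Round 1 (k=32): L=42 R=68
Round 2 (k=10): L=68 R=133
Round 3 (k=32): L=133 R=227
Round 4 (k=10): L=227 R=96
Round 5 (k=46): L=96 R=164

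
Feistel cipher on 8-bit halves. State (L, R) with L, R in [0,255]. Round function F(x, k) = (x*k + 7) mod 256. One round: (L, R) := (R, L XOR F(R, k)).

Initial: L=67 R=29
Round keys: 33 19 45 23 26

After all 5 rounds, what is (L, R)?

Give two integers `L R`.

Answer: 221 250

Derivation:
Round 1 (k=33): L=29 R=135
Round 2 (k=19): L=135 R=17
Round 3 (k=45): L=17 R=131
Round 4 (k=23): L=131 R=221
Round 5 (k=26): L=221 R=250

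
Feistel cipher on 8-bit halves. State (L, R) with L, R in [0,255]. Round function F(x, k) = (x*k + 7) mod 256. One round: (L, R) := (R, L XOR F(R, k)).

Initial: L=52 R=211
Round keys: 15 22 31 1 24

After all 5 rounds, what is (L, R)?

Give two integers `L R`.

Answer: 62 212

Derivation:
Round 1 (k=15): L=211 R=80
Round 2 (k=22): L=80 R=52
Round 3 (k=31): L=52 R=3
Round 4 (k=1): L=3 R=62
Round 5 (k=24): L=62 R=212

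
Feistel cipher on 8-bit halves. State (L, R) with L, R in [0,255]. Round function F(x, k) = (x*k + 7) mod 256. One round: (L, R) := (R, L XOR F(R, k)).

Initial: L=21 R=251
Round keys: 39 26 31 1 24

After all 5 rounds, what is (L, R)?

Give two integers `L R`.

Answer: 89 131

Derivation:
Round 1 (k=39): L=251 R=81
Round 2 (k=26): L=81 R=186
Round 3 (k=31): L=186 R=220
Round 4 (k=1): L=220 R=89
Round 5 (k=24): L=89 R=131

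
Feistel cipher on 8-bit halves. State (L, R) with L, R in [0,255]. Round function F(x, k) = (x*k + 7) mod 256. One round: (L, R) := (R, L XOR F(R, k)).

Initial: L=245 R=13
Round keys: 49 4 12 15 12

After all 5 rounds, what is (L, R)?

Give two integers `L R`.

Answer: 111 5

Derivation:
Round 1 (k=49): L=13 R=113
Round 2 (k=4): L=113 R=198
Round 3 (k=12): L=198 R=62
Round 4 (k=15): L=62 R=111
Round 5 (k=12): L=111 R=5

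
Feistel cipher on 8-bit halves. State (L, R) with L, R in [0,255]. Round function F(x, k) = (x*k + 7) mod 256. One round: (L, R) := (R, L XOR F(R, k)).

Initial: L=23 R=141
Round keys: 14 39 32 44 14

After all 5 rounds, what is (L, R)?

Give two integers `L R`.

Round 1 (k=14): L=141 R=170
Round 2 (k=39): L=170 R=96
Round 3 (k=32): L=96 R=173
Round 4 (k=44): L=173 R=163
Round 5 (k=14): L=163 R=92

Answer: 163 92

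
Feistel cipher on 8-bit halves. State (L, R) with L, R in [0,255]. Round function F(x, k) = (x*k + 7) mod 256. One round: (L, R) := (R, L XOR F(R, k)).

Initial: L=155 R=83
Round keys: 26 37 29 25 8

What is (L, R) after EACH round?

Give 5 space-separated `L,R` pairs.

Round 1 (k=26): L=83 R=238
Round 2 (k=37): L=238 R=62
Round 3 (k=29): L=62 R=227
Round 4 (k=25): L=227 R=12
Round 5 (k=8): L=12 R=132

Answer: 83,238 238,62 62,227 227,12 12,132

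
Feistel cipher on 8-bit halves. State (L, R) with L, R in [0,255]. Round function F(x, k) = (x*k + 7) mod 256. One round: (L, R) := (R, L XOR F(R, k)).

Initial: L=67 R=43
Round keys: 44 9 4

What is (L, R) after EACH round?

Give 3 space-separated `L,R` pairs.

Answer: 43,40 40,68 68,63

Derivation:
Round 1 (k=44): L=43 R=40
Round 2 (k=9): L=40 R=68
Round 3 (k=4): L=68 R=63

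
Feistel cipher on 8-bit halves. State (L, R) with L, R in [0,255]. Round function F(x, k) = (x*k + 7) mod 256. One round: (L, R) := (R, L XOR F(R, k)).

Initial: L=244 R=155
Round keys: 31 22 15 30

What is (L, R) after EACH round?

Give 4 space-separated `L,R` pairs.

Round 1 (k=31): L=155 R=56
Round 2 (k=22): L=56 R=76
Round 3 (k=15): L=76 R=67
Round 4 (k=30): L=67 R=173

Answer: 155,56 56,76 76,67 67,173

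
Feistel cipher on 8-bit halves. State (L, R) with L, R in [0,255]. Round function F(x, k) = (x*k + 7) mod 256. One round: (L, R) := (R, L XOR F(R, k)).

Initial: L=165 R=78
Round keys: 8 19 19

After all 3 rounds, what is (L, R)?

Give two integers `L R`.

Answer: 211 98

Derivation:
Round 1 (k=8): L=78 R=210
Round 2 (k=19): L=210 R=211
Round 3 (k=19): L=211 R=98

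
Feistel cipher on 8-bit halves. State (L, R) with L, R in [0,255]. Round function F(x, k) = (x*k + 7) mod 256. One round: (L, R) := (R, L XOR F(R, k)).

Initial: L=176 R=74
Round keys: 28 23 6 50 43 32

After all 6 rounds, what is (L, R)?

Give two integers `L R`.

Answer: 226 210

Derivation:
Round 1 (k=28): L=74 R=175
Round 2 (k=23): L=175 R=138
Round 3 (k=6): L=138 R=236
Round 4 (k=50): L=236 R=149
Round 5 (k=43): L=149 R=226
Round 6 (k=32): L=226 R=210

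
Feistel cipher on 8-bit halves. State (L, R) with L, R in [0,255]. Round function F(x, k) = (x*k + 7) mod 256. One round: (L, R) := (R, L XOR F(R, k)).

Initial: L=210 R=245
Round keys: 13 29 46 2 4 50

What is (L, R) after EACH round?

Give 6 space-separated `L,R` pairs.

Round 1 (k=13): L=245 R=170
Round 2 (k=29): L=170 R=188
Round 3 (k=46): L=188 R=101
Round 4 (k=2): L=101 R=109
Round 5 (k=4): L=109 R=222
Round 6 (k=50): L=222 R=14

Answer: 245,170 170,188 188,101 101,109 109,222 222,14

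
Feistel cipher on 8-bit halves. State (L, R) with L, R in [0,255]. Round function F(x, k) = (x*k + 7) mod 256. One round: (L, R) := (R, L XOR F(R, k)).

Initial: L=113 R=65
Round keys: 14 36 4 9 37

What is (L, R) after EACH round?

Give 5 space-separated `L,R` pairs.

Answer: 65,228 228,86 86,187 187,204 204,56

Derivation:
Round 1 (k=14): L=65 R=228
Round 2 (k=36): L=228 R=86
Round 3 (k=4): L=86 R=187
Round 4 (k=9): L=187 R=204
Round 5 (k=37): L=204 R=56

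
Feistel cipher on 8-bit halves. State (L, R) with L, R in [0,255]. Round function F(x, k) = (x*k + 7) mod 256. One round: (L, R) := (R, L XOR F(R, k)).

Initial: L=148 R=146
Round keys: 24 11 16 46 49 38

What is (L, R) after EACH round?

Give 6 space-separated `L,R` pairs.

Answer: 146,35 35,26 26,132 132,165 165,24 24,50

Derivation:
Round 1 (k=24): L=146 R=35
Round 2 (k=11): L=35 R=26
Round 3 (k=16): L=26 R=132
Round 4 (k=46): L=132 R=165
Round 5 (k=49): L=165 R=24
Round 6 (k=38): L=24 R=50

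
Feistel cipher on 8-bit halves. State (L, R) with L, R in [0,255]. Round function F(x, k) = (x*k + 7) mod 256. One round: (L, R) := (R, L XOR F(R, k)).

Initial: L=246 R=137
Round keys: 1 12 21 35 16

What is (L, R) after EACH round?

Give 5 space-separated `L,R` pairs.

Round 1 (k=1): L=137 R=102
Round 2 (k=12): L=102 R=70
Round 3 (k=21): L=70 R=163
Round 4 (k=35): L=163 R=22
Round 5 (k=16): L=22 R=196

Answer: 137,102 102,70 70,163 163,22 22,196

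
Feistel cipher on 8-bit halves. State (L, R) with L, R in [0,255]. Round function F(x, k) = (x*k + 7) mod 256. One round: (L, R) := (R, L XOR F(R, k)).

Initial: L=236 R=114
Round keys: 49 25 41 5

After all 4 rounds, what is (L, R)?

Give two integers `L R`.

Answer: 8 105

Derivation:
Round 1 (k=49): L=114 R=53
Round 2 (k=25): L=53 R=70
Round 3 (k=41): L=70 R=8
Round 4 (k=5): L=8 R=105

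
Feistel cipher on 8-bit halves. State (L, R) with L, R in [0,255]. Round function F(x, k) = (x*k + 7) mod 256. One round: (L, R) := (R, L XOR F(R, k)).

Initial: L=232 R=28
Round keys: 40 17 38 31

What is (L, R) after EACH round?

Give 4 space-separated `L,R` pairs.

Answer: 28,143 143,154 154,108 108,129

Derivation:
Round 1 (k=40): L=28 R=143
Round 2 (k=17): L=143 R=154
Round 3 (k=38): L=154 R=108
Round 4 (k=31): L=108 R=129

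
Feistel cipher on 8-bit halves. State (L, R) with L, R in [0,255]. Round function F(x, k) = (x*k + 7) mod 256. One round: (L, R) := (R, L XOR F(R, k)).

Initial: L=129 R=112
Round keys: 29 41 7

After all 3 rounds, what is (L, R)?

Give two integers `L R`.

Answer: 221 36

Derivation:
Round 1 (k=29): L=112 R=54
Round 2 (k=41): L=54 R=221
Round 3 (k=7): L=221 R=36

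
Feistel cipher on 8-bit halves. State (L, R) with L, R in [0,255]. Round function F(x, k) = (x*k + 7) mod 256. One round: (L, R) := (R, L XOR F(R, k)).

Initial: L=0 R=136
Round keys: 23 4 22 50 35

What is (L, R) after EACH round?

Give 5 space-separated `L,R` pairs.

Round 1 (k=23): L=136 R=63
Round 2 (k=4): L=63 R=139
Round 3 (k=22): L=139 R=198
Round 4 (k=50): L=198 R=56
Round 5 (k=35): L=56 R=105

Answer: 136,63 63,139 139,198 198,56 56,105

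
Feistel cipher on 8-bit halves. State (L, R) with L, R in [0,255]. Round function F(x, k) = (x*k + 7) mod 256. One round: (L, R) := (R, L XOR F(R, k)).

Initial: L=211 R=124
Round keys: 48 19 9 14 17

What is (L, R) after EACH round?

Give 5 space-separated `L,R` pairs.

Round 1 (k=48): L=124 R=148
Round 2 (k=19): L=148 R=127
Round 3 (k=9): L=127 R=234
Round 4 (k=14): L=234 R=172
Round 5 (k=17): L=172 R=153

Answer: 124,148 148,127 127,234 234,172 172,153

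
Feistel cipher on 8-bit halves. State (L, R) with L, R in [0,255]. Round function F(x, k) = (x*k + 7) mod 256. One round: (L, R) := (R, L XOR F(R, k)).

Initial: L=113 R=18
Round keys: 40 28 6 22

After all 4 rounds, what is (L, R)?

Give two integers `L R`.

Round 1 (k=40): L=18 R=166
Round 2 (k=28): L=166 R=61
Round 3 (k=6): L=61 R=211
Round 4 (k=22): L=211 R=20

Answer: 211 20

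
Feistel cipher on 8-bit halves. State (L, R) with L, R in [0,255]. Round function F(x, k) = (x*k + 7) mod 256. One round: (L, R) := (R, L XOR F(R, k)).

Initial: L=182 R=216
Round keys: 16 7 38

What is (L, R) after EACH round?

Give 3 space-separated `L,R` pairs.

Answer: 216,49 49,134 134,218

Derivation:
Round 1 (k=16): L=216 R=49
Round 2 (k=7): L=49 R=134
Round 3 (k=38): L=134 R=218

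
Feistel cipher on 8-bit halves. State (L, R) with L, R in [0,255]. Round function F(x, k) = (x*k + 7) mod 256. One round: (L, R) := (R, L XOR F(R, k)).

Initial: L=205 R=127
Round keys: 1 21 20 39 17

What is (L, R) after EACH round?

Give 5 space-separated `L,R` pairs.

Round 1 (k=1): L=127 R=75
Round 2 (k=21): L=75 R=81
Round 3 (k=20): L=81 R=16
Round 4 (k=39): L=16 R=38
Round 5 (k=17): L=38 R=157

Answer: 127,75 75,81 81,16 16,38 38,157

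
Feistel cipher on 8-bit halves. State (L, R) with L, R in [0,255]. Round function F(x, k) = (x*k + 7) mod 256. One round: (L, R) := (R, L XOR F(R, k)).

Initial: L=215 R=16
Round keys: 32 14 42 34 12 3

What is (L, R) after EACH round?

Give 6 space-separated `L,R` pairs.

Answer: 16,208 208,119 119,93 93,22 22,82 82,235

Derivation:
Round 1 (k=32): L=16 R=208
Round 2 (k=14): L=208 R=119
Round 3 (k=42): L=119 R=93
Round 4 (k=34): L=93 R=22
Round 5 (k=12): L=22 R=82
Round 6 (k=3): L=82 R=235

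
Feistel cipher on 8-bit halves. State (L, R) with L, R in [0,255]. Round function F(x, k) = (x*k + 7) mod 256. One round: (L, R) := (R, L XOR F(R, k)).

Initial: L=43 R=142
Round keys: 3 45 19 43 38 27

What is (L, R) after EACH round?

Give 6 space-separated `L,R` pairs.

Answer: 142,154 154,151 151,166 166,126 126,29 29,104

Derivation:
Round 1 (k=3): L=142 R=154
Round 2 (k=45): L=154 R=151
Round 3 (k=19): L=151 R=166
Round 4 (k=43): L=166 R=126
Round 5 (k=38): L=126 R=29
Round 6 (k=27): L=29 R=104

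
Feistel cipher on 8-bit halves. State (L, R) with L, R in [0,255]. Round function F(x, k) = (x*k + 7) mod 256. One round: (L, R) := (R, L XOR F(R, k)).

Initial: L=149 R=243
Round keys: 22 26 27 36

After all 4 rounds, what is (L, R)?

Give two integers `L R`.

Round 1 (k=22): L=243 R=124
Round 2 (k=26): L=124 R=108
Round 3 (k=27): L=108 R=23
Round 4 (k=36): L=23 R=47

Answer: 23 47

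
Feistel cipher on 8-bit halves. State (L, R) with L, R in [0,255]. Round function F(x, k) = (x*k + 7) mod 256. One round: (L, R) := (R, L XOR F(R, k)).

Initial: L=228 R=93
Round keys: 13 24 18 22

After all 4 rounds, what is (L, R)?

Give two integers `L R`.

Answer: 63 75

Derivation:
Round 1 (k=13): L=93 R=36
Round 2 (k=24): L=36 R=58
Round 3 (k=18): L=58 R=63
Round 4 (k=22): L=63 R=75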